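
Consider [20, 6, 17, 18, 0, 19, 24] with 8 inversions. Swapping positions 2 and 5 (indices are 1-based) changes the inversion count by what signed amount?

-1

Positions 2 and 5 hold 6 and 0; after swapping, the array is [20, 0, 17, 18, 6, 19, 24].
Sweep left to right; for each value list the smaller values that follow it:
20: 5
0: 0
17: 1
18: 1
6: 0
19: 0
24: 0
Sum: 5 + 0 + 1 + 1 + 0 + 0 + 0 = 7
Change: 7 − 8 = -1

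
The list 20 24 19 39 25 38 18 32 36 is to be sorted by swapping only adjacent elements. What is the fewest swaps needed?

14

Each adjacent swap fixes exactly one inversion, so the minimum swap count equals the number of inversions.
Count inversions — for each element, later elements that are smaller:
20: 19, 18 → 2
24: 19, 18 → 2
19: 18 → 1
39: 25, 38, 18, 32, 36 → 5
25: 18 → 1
38: 18, 32, 36 → 3
18: none → 0
32: none → 0
36: none → 0
Total inversions: 2 + 2 + 1 + 5 + 1 + 3 + 0 + 0 + 0 = 14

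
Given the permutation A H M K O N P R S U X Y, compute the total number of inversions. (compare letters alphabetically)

Count, for each position, how many later elements it exceeds:
A → none → 0
H → none → 0
M → K → 1
K → none → 0
O → N → 1
N → none → 0
P → none → 0
R → none → 0
S → none → 0
U → none → 0
X → none → 0
Y → none → 0
Sum: 0 + 0 + 1 + 0 + 1 + 0 + 0 + 0 + 0 + 0 + 0 + 0 = 2

2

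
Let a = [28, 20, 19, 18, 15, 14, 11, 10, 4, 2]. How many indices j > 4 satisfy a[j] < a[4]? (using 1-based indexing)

6 such elements

The element at index 4 is 18.
Elements after it: 15, 14, 11, 10, 4, 2
Those smaller than 18: 15, 14, 11, 10, 4, 2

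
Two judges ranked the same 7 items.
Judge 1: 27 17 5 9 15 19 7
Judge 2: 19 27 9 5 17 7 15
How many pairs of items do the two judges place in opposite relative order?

Assign each item its position (1..7) in the first ordering, then rewrite the second ordering as that position sequence:
positions: 27→1, 17→2, 5→3, 9→4, 15→5, 19→6, 7→7
second ordering as positions: [6, 1, 4, 3, 2, 7, 5]
Discordant pairs = inversions in this position sequence.
6: 1, 4, 3, 2, 5 → 5
1: 0
4: 3, 2 → 2
3: 2 → 1
2: 0
7: 5 → 1
5: 0
Total: 5 + 0 + 2 + 1 + 0 + 1 + 0 = 9

9 discordant pairs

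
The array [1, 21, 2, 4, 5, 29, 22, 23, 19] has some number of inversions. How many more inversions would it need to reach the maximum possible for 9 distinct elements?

27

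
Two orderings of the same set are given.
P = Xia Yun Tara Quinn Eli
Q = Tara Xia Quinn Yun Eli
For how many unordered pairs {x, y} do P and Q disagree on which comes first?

Assign each item its position (1..5) in the first ordering, then rewrite the second ordering as that position sequence:
positions: Xia→1, Yun→2, Tara→3, Quinn→4, Eli→5
second ordering as positions: [3, 1, 4, 2, 5]
Discordant pairs = inversions in this position sequence.
3: 1, 2 → 2
1: 0
4: 2 → 1
2: 0
5: 0
Total: 2 + 0 + 1 + 0 + 0 = 3

3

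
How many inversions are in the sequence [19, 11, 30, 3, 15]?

Inversions: 6

Out-of-order index pairs (1-indexed):
(1,2): 19 > 11
(1,4): 19 > 3
(1,5): 19 > 15
(2,4): 11 > 3
(3,4): 30 > 3
(3,5): 30 > 15
That's 6 pairs.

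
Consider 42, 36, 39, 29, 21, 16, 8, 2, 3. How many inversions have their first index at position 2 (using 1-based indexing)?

6

The element at index 2 is 36.
Elements after it: 39, 29, 21, 16, 8, 2, 3
Those smaller than 36: 29, 21, 16, 8, 2, 3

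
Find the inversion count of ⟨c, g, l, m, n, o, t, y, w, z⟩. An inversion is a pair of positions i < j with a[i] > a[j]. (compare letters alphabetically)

Sweep left to right; for each value list the smaller values that follow it:
c: 0
g: 0
l: 0
m: 0
n: 0
o: 0
t: 0
y: 1
w: 0
z: 0
Sum: 0 + 0 + 0 + 0 + 0 + 0 + 0 + 1 + 0 + 0 = 1

1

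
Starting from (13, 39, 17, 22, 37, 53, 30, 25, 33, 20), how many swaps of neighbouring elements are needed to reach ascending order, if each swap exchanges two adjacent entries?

20

Each adjacent swap fixes exactly one inversion, so the minimum swap count equals the number of inversions.
Count inversions — for each element, later elements that are smaller:
13: none → 0
39: 17, 22, 37, 30, 25, 33, 20 → 7
17: none → 0
22: 20 → 1
37: 30, 25, 33, 20 → 4
53: 30, 25, 33, 20 → 4
30: 25, 20 → 2
25: 20 → 1
33: 20 → 1
20: none → 0
Total inversions: 0 + 7 + 0 + 1 + 4 + 4 + 2 + 1 + 1 + 0 = 20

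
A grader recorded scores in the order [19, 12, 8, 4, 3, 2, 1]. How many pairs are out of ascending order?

21

Sweep left to right; for each value list the smaller values that follow it:
19 → 12, 8, 4, 3, 2, 1 → 6
12 → 8, 4, 3, 2, 1 → 5
8 → 4, 3, 2, 1 → 4
4 → 3, 2, 1 → 3
3 → 2, 1 → 2
2 → 1 → 1
1 → none → 0
Sum: 6 + 5 + 4 + 3 + 2 + 1 + 0 = 21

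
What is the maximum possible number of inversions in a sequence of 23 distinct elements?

253 inversions

The maximum occurs when the array is in strictly decreasing order: every one of the C(23, 2) pairs is inverted.
C(23, 2) = 23·22/2 = 253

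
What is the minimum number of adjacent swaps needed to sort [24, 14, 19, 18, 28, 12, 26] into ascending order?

10

The minimum number of adjacent swaps to sort an array equals its inversion count, since every such swap removes exactly one inversion.
Count inversions — for each element, later elements that are smaller:
24: 14, 19, 18, 12 → 4
14: 12 → 1
19: 18, 12 → 2
18: 12 → 1
28: 12, 26 → 2
12: none → 0
26: none → 0
Total inversions: 4 + 1 + 2 + 1 + 2 + 0 + 0 = 10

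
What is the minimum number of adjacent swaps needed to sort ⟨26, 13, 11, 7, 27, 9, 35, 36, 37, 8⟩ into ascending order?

The minimum number of adjacent swaps to sort an array equals its inversion count, since every such swap removes exactly one inversion.
Count inversions — for each element, later elements that are smaller:
26: 13, 11, 7, 9, 8 → 5
13: 11, 7, 9, 8 → 4
11: 7, 9, 8 → 3
7: none → 0
27: 9, 8 → 2
9: 8 → 1
35: 8 → 1
36: 8 → 1
37: 8 → 1
8: none → 0
Total inversions: 5 + 4 + 3 + 0 + 2 + 1 + 1 + 1 + 1 + 0 = 18

18 swaps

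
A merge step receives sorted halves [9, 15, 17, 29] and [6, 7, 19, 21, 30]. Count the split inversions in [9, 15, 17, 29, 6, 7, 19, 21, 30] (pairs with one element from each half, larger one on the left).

Take each right-half value and tally the left-half values above it:
r = 6: 9, 15, 17, 29 → 4
r = 7: 9, 15, 17, 29 → 4
r = 19: 29 → 1
r = 21: 29 → 1
r = 30: none → 0
Cross-inversions: 4 + 4 + 1 + 1 + 0 = 10

Split inversions: 10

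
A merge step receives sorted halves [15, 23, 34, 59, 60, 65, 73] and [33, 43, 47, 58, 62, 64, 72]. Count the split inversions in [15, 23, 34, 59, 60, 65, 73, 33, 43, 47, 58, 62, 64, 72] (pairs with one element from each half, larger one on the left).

22

For each element r of the right run, count left-run elements greater than r:
r = 33: 34, 59, 60, 65, 73 → 5
r = 43: 59, 60, 65, 73 → 4
r = 47: 59, 60, 65, 73 → 4
r = 58: 59, 60, 65, 73 → 4
r = 62: 65, 73 → 2
r = 64: 65, 73 → 2
r = 72: 73 → 1
Cross-inversions: 5 + 4 + 4 + 4 + 2 + 2 + 1 = 22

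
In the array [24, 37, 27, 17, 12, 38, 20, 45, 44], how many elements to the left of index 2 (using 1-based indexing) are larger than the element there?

The element at index 2 is 37.
Elements before it: 24
None of them are larger than 37.

0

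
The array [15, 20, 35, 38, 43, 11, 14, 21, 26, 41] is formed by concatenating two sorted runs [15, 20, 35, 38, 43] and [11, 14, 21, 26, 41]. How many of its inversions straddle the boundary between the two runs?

Count, for every r in R, how many entries of L exceed r:
r = 11: 15, 20, 35, 38, 43 → 5
r = 14: 15, 20, 35, 38, 43 → 5
r = 21: 35, 38, 43 → 3
r = 26: 35, 38, 43 → 3
r = 41: 43 → 1
Cross-inversions: 5 + 5 + 3 + 3 + 1 = 17

17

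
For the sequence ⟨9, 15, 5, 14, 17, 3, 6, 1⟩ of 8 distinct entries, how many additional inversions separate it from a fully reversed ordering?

Maximum inversions for 8 distinct elements is C(8, 2) = 8·7/2 = 28.
Current inversions — for each element, count later smaller elements:
9: 4
15: 5
5: 2
14: 3
17: 3
3: 1
6: 1
1: 0
Current total: 4 + 5 + 2 + 3 + 3 + 1 + 1 + 0 = 19
Shortfall: 28 − 19 = 9

9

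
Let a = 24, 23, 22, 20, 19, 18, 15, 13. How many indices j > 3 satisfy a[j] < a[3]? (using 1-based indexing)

5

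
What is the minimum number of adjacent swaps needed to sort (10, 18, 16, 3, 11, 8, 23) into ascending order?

10 adjacent swaps

The minimum number of adjacent swaps to sort an array equals its inversion count, since every such swap removes exactly one inversion.
Count inversions — for each element, later elements that are smaller:
10: 3, 8 → 2
18: 16, 3, 11, 8 → 4
16: 3, 11, 8 → 3
3: none → 0
11: 8 → 1
8: none → 0
23: none → 0
Total inversions: 2 + 4 + 3 + 0 + 1 + 0 + 0 = 10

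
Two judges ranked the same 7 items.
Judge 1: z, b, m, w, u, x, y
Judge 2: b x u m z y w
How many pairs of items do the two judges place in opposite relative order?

10

Assign each item its position (1..7) in the first ordering, then rewrite the second ordering as that position sequence:
positions: z→1, b→2, m→3, w→4, u→5, x→6, y→7
second ordering as positions: [2, 6, 5, 3, 1, 7, 4]
Discordant pairs = inversions in this position sequence.
2: 1 → 1
6: 5, 3, 1, 4 → 4
5: 3, 1, 4 → 3
3: 1 → 1
1: 0
7: 4 → 1
4: 0
Total: 1 + 4 + 3 + 1 + 0 + 1 + 0 = 10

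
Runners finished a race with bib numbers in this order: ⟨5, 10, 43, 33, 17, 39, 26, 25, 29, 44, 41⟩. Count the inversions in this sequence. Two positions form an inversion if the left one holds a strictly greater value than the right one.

Out-of-order pairs: 16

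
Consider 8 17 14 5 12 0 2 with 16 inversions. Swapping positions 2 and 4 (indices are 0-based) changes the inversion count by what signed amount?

Positions 2 and 4 hold 14 and 12; after swapping, the array is [8, 17, 12, 5, 14, 0, 2].
For each element, count later entries that are smaller:
8 → 5, 0, 2 → 3
17 → 12, 5, 14, 0, 2 → 5
12 → 5, 0, 2 → 3
5 → 0, 2 → 2
14 → 0, 2 → 2
0 → none → 0
2 → none → 0
Sum: 3 + 5 + 3 + 2 + 2 + 0 + 0 = 15
Change: 15 − 16 = -1

-1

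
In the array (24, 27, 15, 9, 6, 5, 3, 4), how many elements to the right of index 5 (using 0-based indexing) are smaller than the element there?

2

The element at index 5 is 5.
Elements after it: 3, 4
Those smaller than 5: 3, 4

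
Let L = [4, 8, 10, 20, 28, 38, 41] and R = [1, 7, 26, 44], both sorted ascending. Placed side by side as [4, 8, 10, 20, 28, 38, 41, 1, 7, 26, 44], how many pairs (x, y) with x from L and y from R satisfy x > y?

Count, for every r in R, how many entries of L exceed r:
r = 1: 4, 8, 10, 20, 28, 38, 41 → 7
r = 7: 8, 10, 20, 28, 38, 41 → 6
r = 26: 28, 38, 41 → 3
r = 44: none → 0
Cross-inversions: 7 + 6 + 3 + 0 = 16

16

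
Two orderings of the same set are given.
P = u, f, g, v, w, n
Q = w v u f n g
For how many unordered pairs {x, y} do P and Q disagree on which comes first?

Disagreeing pairs: 8

Assign each item its position (1..6) in the first ordering, then rewrite the second ordering as that position sequence:
positions: u→1, f→2, g→3, v→4, w→5, n→6
second ordering as positions: [5, 4, 1, 2, 6, 3]
Discordant pairs = inversions in this position sequence.
5: 4, 1, 2, 3 → 4
4: 1, 2, 3 → 3
1: 0
2: 0
6: 3 → 1
3: 0
Total: 4 + 3 + 0 + 0 + 1 + 0 = 8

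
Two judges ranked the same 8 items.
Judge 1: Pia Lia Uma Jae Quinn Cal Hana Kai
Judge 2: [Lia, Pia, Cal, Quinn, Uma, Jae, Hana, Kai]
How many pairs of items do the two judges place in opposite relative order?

6 discordant pairs

Assign each item its position (1..8) in the first ordering, then rewrite the second ordering as that position sequence:
positions: Pia→1, Lia→2, Uma→3, Jae→4, Quinn→5, Cal→6, Hana→7, Kai→8
second ordering as positions: [2, 1, 6, 5, 3, 4, 7, 8]
Discordant pairs = inversions in this position sequence.
2: 1 → 1
1: 0
6: 5, 3, 4 → 3
5: 3, 4 → 2
3: 0
4: 0
7: 0
8: 0
Total: 1 + 0 + 3 + 2 + 0 + 0 + 0 + 0 = 6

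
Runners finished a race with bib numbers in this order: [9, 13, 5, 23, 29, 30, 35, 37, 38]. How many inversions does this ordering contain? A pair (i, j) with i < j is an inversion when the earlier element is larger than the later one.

Inversions: 2

Sweep left to right; for each value list the smaller values that follow it:
9 → 5 → 1
13 → 5 → 1
5 → none → 0
23 → none → 0
29 → none → 0
30 → none → 0
35 → none → 0
37 → none → 0
38 → none → 0
Sum: 1 + 1 + 0 + 0 + 0 + 0 + 0 + 0 + 0 = 2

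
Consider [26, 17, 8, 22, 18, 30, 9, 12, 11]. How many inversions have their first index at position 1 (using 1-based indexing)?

7

The element at index 1 is 26.
Elements after it: 17, 8, 22, 18, 30, 9, 12, 11
Those smaller than 26: 17, 8, 22, 18, 9, 12, 11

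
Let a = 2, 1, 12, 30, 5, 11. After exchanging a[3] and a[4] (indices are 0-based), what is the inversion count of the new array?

Positions 3 and 4 hold 30 and 5; after swapping, the array is [2, 1, 12, 5, 30, 11].
Count, for each position, how many later elements it exceeds:
2 → 1 → 1
1 → none → 0
12 → 5, 11 → 2
5 → none → 0
30 → 11 → 1
11 → none → 0
Sum: 1 + 0 + 2 + 0 + 1 + 0 = 4

4 inversions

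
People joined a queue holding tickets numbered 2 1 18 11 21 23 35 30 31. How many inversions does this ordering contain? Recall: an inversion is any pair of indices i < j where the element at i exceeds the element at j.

4

Element-by-element contributions:
2: 1
1: 0
18: 1
11: 0
21: 0
23: 0
35: 2
30: 0
31: 0
Sum: 1 + 0 + 1 + 0 + 0 + 0 + 2 + 0 + 0 = 4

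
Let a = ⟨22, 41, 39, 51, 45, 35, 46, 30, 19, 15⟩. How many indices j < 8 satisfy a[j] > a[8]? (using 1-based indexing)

The element at index 8 is 30.
Elements before it: 22, 41, 39, 51, 45, 35, 46
Those larger than 30: 41, 39, 51, 45, 35, 46

6 such elements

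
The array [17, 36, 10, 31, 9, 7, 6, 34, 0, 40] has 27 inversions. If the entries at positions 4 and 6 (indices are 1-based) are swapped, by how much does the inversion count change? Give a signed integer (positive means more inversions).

Positions 4 and 6 hold 31 and 7; after swapping, the array is [17, 36, 10, 7, 9, 31, 6, 34, 0, 40].
Count, for each position, how many later elements it exceeds:
17: 5
36: 7
10: 4
7: 2
9: 2
31: 2
6: 1
34: 1
0: 0
40: 0
Sum: 5 + 7 + 4 + 2 + 2 + 2 + 1 + 1 + 0 + 0 = 24
Change: 24 − 27 = -3

-3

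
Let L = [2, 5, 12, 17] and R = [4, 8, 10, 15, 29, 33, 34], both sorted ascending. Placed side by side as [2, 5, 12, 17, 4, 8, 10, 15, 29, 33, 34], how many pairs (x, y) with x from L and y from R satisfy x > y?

8 split inversions

Count, for every r in R, how many entries of L exceed r:
r = 4: 5, 12, 17 → 3
r = 8: 12, 17 → 2
r = 10: 12, 17 → 2
r = 15: 17 → 1
r = 29: none → 0
r = 33: none → 0
r = 34: none → 0
Cross-inversions: 3 + 2 + 2 + 1 + 0 + 0 + 0 = 8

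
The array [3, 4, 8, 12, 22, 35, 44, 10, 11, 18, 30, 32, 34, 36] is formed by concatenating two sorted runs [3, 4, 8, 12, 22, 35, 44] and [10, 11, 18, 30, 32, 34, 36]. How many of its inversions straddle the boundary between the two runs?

Take each right-half value and tally the left-half values above it:
r = 10: 12, 22, 35, 44 → 4
r = 11: 12, 22, 35, 44 → 4
r = 18: 22, 35, 44 → 3
r = 30: 35, 44 → 2
r = 32: 35, 44 → 2
r = 34: 35, 44 → 2
r = 36: 44 → 1
Cross-inversions: 4 + 4 + 3 + 2 + 2 + 2 + 1 = 18

18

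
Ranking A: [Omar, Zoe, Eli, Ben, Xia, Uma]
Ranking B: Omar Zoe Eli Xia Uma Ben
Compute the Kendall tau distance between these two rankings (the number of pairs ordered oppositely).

2

Assign each item its position (1..6) in the first ordering, then rewrite the second ordering as that position sequence:
positions: Omar→1, Zoe→2, Eli→3, Ben→4, Xia→5, Uma→6
second ordering as positions: [1, 2, 3, 5, 6, 4]
Discordant pairs = inversions in this position sequence.
1: 0
2: 0
3: 0
5: 4 → 1
6: 4 → 1
4: 0
Total: 0 + 0 + 0 + 1 + 1 + 0 = 2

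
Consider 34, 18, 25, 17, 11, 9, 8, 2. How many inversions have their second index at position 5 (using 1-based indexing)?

The element at index 5 is 11.
Elements before it: 34, 18, 25, 17
Those larger than 11: 34, 18, 25, 17

4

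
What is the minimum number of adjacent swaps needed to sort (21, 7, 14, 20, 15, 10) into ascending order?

9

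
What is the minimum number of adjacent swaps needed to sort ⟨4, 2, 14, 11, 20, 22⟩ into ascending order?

2 swaps

The minimum number of adjacent swaps to sort an array equals its inversion count, since every such swap removes exactly one inversion.
Count inversions — for each element, later elements that are smaller:
4: 2 → 1
2: none → 0
14: 11 → 1
11: none → 0
20: none → 0
22: none → 0
Total inversions: 1 + 0 + 1 + 0 + 0 + 0 = 2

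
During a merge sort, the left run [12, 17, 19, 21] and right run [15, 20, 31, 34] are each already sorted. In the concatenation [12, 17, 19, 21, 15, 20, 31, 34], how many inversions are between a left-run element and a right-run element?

There are 4 split inversions.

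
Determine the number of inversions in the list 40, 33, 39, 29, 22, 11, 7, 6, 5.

35

Sweep left to right; for each value list the smaller values that follow it:
40 → 33, 39, 29, 22, 11, 7, 6, 5 → 8
33 → 29, 22, 11, 7, 6, 5 → 6
39 → 29, 22, 11, 7, 6, 5 → 6
29 → 22, 11, 7, 6, 5 → 5
22 → 11, 7, 6, 5 → 4
11 → 7, 6, 5 → 3
7 → 6, 5 → 2
6 → 5 → 1
5 → none → 0
Sum: 8 + 6 + 6 + 5 + 4 + 3 + 2 + 1 + 0 = 35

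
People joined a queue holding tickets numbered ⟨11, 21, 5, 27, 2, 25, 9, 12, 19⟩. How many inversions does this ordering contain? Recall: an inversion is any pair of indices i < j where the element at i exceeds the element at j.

17 inversions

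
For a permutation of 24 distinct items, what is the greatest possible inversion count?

276 inversions

A reversed (strictly descending) arrangement makes every pair an inversion, giving C(24, 2) inversions.
C(24, 2) = 24·23/2 = 276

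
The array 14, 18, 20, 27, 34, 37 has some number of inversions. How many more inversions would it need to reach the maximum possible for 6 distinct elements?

15

Maximum inversions for 6 distinct elements is C(6, 2) = 6·5/2 = 15.
Current inversions — for each element, count later smaller elements:
14: 0
18: 0
20: 0
27: 0
34: 0
37: 0
Current total: 0 + 0 + 0 + 0 + 0 + 0 = 0
Shortfall: 15 − 0 = 15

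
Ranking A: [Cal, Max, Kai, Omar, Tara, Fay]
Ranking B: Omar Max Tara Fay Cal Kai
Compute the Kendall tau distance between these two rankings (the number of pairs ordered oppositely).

Assign each item its position (1..6) in the first ordering, then rewrite the second ordering as that position sequence:
positions: Cal→1, Max→2, Kai→3, Omar→4, Tara→5, Fay→6
second ordering as positions: [4, 2, 5, 6, 1, 3]
Discordant pairs = inversions in this position sequence.
4: 2, 1, 3 → 3
2: 1 → 1
5: 1, 3 → 2
6: 1, 3 → 2
1: 0
3: 0
Total: 3 + 1 + 2 + 2 + 0 + 0 = 8

8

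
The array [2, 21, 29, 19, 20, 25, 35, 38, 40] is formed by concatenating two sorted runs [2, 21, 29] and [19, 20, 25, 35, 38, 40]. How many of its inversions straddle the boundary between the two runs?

5 split inversions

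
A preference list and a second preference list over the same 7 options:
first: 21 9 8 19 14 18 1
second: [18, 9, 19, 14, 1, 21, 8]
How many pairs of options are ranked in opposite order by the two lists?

12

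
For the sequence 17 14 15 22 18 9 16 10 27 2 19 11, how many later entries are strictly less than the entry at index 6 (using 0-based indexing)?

3 such elements

The element at index 6 is 16.
Elements after it: 10, 27, 2, 19, 11
Those smaller than 16: 10, 2, 11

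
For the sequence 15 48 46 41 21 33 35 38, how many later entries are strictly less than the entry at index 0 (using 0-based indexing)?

0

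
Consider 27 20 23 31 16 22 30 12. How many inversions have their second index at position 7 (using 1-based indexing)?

1 such element

The element at index 7 is 30.
Elements before it: 27, 20, 23, 31, 16, 22
Those larger than 30: 31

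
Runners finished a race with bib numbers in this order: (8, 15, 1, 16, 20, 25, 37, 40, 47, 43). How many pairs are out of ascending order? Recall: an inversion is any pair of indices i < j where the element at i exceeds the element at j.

Element-by-element contributions:
8 → 1 → 1
15 → 1 → 1
1 → none → 0
16 → none → 0
20 → none → 0
25 → none → 0
37 → none → 0
40 → none → 0
47 → 43 → 1
43 → none → 0
Sum: 1 + 1 + 0 + 0 + 0 + 0 + 0 + 0 + 1 + 0 = 3

3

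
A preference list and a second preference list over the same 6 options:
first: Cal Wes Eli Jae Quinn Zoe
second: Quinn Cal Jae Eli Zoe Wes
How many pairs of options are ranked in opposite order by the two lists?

8

Assign each item its position (1..6) in the first ordering, then rewrite the second ordering as that position sequence:
positions: Cal→1, Wes→2, Eli→3, Jae→4, Quinn→5, Zoe→6
second ordering as positions: [5, 1, 4, 3, 6, 2]
Discordant pairs = inversions in this position sequence.
5: 1, 4, 3, 2 → 4
1: 0
4: 3, 2 → 2
3: 2 → 1
6: 2 → 1
2: 0
Total: 4 + 0 + 2 + 1 + 1 + 0 = 8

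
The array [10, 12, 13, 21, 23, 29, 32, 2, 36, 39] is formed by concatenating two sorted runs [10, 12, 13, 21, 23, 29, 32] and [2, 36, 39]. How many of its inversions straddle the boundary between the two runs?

7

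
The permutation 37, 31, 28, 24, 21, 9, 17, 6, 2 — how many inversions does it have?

35

Element-by-element contributions:
37: 8
31: 7
28: 6
24: 5
21: 4
9: 2
17: 2
6: 1
2: 0
Sum: 8 + 7 + 6 + 5 + 4 + 2 + 2 + 1 + 0 = 35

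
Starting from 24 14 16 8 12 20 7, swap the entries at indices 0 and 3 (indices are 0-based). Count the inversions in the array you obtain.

Positions 0 and 3 hold 24 and 8; after swapping, the array is [8, 14, 16, 24, 12, 20, 7].
Element-by-element contributions:
8 → 7 → 1
14 → 12, 7 → 2
16 → 12, 7 → 2
24 → 12, 20, 7 → 3
12 → 7 → 1
20 → 7 → 1
7 → none → 0
Sum: 1 + 2 + 2 + 3 + 1 + 1 + 0 = 10

10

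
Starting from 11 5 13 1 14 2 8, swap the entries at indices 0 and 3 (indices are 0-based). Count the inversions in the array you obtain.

There are 8 inversions.

Positions 0 and 3 hold 11 and 1; after swapping, the array is [1, 5, 13, 11, 14, 2, 8].
Count, for each position, how many later elements it exceeds:
1 → none → 0
5 → 2 → 1
13 → 11, 2, 8 → 3
11 → 2, 8 → 2
14 → 2, 8 → 2
2 → none → 0
8 → none → 0
Sum: 0 + 1 + 3 + 2 + 2 + 0 + 0 = 8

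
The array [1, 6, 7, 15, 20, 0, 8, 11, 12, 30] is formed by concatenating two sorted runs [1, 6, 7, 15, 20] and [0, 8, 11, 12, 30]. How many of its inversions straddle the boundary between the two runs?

For each element r of the right run, count left-run elements greater than r:
r = 0: 1, 6, 7, 15, 20 → 5
r = 8: 15, 20 → 2
r = 11: 15, 20 → 2
r = 12: 15, 20 → 2
r = 30: none → 0
Cross-inversions: 5 + 2 + 2 + 2 + 0 = 11

11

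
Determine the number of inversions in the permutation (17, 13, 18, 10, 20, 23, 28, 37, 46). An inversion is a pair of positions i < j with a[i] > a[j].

Count, for each position, how many later elements it exceeds:
17: 2
13: 1
18: 1
10: 0
20: 0
23: 0
28: 0
37: 0
46: 0
Sum: 2 + 1 + 1 + 0 + 0 + 0 + 0 + 0 + 0 = 4

4 out-of-order pairs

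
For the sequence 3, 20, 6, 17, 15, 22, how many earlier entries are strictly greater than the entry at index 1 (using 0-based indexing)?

0

The element at index 1 is 20.
Elements before it: 3
None of them are larger than 20.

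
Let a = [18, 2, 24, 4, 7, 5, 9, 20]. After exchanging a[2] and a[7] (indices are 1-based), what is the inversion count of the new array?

18

Positions 2 and 7 hold 2 and 9; after swapping, the array is [18, 9, 24, 4, 7, 5, 2, 20].
Sweep left to right; for each value list the smaller values that follow it:
18 → 9, 4, 7, 5, 2 → 5
9 → 4, 7, 5, 2 → 4
24 → 4, 7, 5, 2, 20 → 5
4 → 2 → 1
7 → 5, 2 → 2
5 → 2 → 1
2 → none → 0
20 → none → 0
Sum: 5 + 4 + 5 + 1 + 2 + 1 + 0 + 0 = 18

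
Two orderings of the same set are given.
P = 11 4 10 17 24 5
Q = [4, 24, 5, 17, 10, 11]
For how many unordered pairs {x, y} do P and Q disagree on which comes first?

10 disagreeing pairs

Assign each item its position (1..6) in the first ordering, then rewrite the second ordering as that position sequence:
positions: 11→1, 4→2, 10→3, 17→4, 24→5, 5→6
second ordering as positions: [2, 5, 6, 4, 3, 1]
Discordant pairs = inversions in this position sequence.
2: 1 → 1
5: 4, 3, 1 → 3
6: 4, 3, 1 → 3
4: 3, 1 → 2
3: 1 → 1
1: 0
Total: 1 + 3 + 3 + 2 + 1 + 0 = 10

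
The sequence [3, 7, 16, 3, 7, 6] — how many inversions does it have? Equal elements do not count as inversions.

6 out-of-order pairs

For each element, count later entries that are smaller:
3: 0
7: 2
16: 3
3: 0
7: 1
6: 0
Sum: 0 + 2 + 3 + 0 + 1 + 0 = 6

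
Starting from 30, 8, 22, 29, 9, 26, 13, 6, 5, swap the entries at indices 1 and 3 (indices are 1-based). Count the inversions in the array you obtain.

Positions 1 and 3 hold 30 and 22; after swapping, the array is [22, 8, 30, 29, 9, 26, 13, 6, 5].
Sweep left to right; for each value list the smaller values that follow it:
22: 5
8: 2
30: 6
29: 5
9: 2
26: 3
13: 2
6: 1
5: 0
Sum: 5 + 2 + 6 + 5 + 2 + 3 + 2 + 1 + 0 = 26

26 inversions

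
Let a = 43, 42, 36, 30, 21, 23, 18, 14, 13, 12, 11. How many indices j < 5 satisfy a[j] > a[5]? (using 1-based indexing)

4 such elements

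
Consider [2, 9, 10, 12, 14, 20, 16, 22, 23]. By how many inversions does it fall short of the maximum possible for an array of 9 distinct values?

35 inversions short

Maximum inversions for 9 distinct elements is C(9, 2) = 9·8/2 = 36.
Current inversions — for each element, count later smaller elements:
2: 0
9: 0
10: 0
12: 0
14: 0
20: 1
16: 0
22: 0
23: 0
Current total: 0 + 0 + 0 + 0 + 0 + 1 + 0 + 0 + 0 = 1
Shortfall: 36 − 1 = 35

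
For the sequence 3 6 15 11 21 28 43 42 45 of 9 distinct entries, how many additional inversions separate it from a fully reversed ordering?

Maximum inversions for 9 distinct elements is C(9, 2) = 9·8/2 = 36.
Current inversions — for each element, count later smaller elements:
3: 0
6: 0
15: 1
11: 0
21: 0
28: 0
43: 1
42: 0
45: 0
Current total: 0 + 0 + 1 + 0 + 0 + 0 + 1 + 0 + 0 = 2
Shortfall: 36 − 2 = 34

34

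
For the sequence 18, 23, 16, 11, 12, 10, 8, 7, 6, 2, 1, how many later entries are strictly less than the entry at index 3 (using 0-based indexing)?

6

The element at index 3 is 11.
Elements after it: 12, 10, 8, 7, 6, 2, 1
Those smaller than 11: 10, 8, 7, 6, 2, 1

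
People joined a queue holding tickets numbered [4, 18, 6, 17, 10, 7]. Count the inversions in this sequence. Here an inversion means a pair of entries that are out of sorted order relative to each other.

7 inversions

Element-by-element contributions:
4 → none → 0
18 → 6, 17, 10, 7 → 4
6 → none → 0
17 → 10, 7 → 2
10 → 7 → 1
7 → none → 0
Sum: 0 + 4 + 0 + 2 + 1 + 0 = 7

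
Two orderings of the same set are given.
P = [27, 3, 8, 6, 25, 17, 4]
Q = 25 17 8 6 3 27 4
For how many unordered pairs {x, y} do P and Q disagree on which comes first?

Assign each item its position (1..7) in the first ordering, then rewrite the second ordering as that position sequence:
positions: 27→1, 3→2, 8→3, 6→4, 25→5, 17→6, 4→7
second ordering as positions: [5, 6, 3, 4, 2, 1, 7]
Discordant pairs = inversions in this position sequence.
5: 3, 4, 2, 1 → 4
6: 3, 4, 2, 1 → 4
3: 2, 1 → 2
4: 2, 1 → 2
2: 1 → 1
1: 0
7: 0
Total: 4 + 4 + 2 + 2 + 1 + 0 + 0 = 13

There are 13 disagreeing pairs.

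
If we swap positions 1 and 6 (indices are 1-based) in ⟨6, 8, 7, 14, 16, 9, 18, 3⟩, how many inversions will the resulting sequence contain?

15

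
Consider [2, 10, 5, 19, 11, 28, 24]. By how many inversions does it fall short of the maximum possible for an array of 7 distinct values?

18

Maximum inversions for 7 distinct elements is C(7, 2) = 7·6/2 = 21.
Current inversions — for each element, count later smaller elements:
2: 0
10: 1
5: 0
19: 1
11: 0
28: 1
24: 0
Current total: 0 + 1 + 0 + 1 + 0 + 1 + 0 = 3
Shortfall: 21 − 3 = 18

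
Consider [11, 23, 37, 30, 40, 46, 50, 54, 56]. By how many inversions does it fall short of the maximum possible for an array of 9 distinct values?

35

Maximum inversions for 9 distinct elements is C(9, 2) = 9·8/2 = 36.
Current inversions — for each element, count later smaller elements:
11: 0
23: 0
37: 1
30: 0
40: 0
46: 0
50: 0
54: 0
56: 0
Current total: 0 + 0 + 1 + 0 + 0 + 0 + 0 + 0 + 0 = 1
Shortfall: 36 − 1 = 35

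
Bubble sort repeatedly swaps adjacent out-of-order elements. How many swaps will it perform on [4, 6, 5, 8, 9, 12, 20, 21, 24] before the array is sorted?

1

Each adjacent swap fixes exactly one inversion, so the minimum swap count equals the number of inversions.
Count inversions — for each element, later elements that are smaller:
4: none → 0
6: 5 → 1
5: none → 0
8: none → 0
9: none → 0
12: none → 0
20: none → 0
21: none → 0
24: none → 0
Total inversions: 0 + 1 + 0 + 0 + 0 + 0 + 0 + 0 + 0 = 1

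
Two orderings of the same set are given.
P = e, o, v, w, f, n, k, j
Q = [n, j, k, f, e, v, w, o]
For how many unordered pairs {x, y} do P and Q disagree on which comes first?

Disagreeing pairs: 22

Assign each item its position (1..8) in the first ordering, then rewrite the second ordering as that position sequence:
positions: e→1, o→2, v→3, w→4, f→5, n→6, k→7, j→8
second ordering as positions: [6, 8, 7, 5, 1, 3, 4, 2]
Discordant pairs = inversions in this position sequence.
6: 5, 1, 3, 4, 2 → 5
8: 7, 5, 1, 3, 4, 2 → 6
7: 5, 1, 3, 4, 2 → 5
5: 1, 3, 4, 2 → 4
1: 0
3: 2 → 1
4: 2 → 1
2: 0
Total: 5 + 6 + 5 + 4 + 0 + 1 + 1 + 0 = 22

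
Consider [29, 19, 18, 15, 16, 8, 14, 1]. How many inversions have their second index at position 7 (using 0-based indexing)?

7

The element at index 7 is 1.
Elements before it: 29, 19, 18, 15, 16, 8, 14
Those larger than 1: 29, 19, 18, 15, 16, 8, 14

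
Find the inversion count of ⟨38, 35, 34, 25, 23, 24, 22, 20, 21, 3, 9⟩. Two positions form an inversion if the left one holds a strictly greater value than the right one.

52

Count, for each position, how many later elements it exceeds:
38 → 35, 34, 25, 23, 24, 22, 20, 21, 3, 9 → 10
35 → 34, 25, 23, 24, 22, 20, 21, 3, 9 → 9
34 → 25, 23, 24, 22, 20, 21, 3, 9 → 8
25 → 23, 24, 22, 20, 21, 3, 9 → 7
23 → 22, 20, 21, 3, 9 → 5
24 → 22, 20, 21, 3, 9 → 5
22 → 20, 21, 3, 9 → 4
20 → 3, 9 → 2
21 → 3, 9 → 2
3 → none → 0
9 → none → 0
Sum: 10 + 9 + 8 + 7 + 5 + 5 + 4 + 2 + 2 + 0 + 0 = 52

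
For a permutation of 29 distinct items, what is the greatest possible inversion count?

406 inversions

A reversed (strictly descending) arrangement makes every pair an inversion, giving C(29, 2) inversions.
C(29, 2) = 29·28/2 = 406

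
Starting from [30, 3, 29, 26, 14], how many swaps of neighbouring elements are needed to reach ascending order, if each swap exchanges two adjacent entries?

7

Each adjacent swap fixes exactly one inversion, so the minimum swap count equals the number of inversions.
Count inversions — for each element, later elements that are smaller:
30: 3, 29, 26, 14 → 4
3: none → 0
29: 26, 14 → 2
26: 14 → 1
14: none → 0
Total inversions: 4 + 0 + 2 + 1 + 0 = 7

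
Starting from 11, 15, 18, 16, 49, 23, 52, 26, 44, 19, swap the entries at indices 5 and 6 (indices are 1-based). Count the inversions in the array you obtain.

Positions 5 and 6 hold 49 and 23; after swapping, the array is [11, 15, 18, 16, 23, 49, 52, 26, 44, 19].
Element-by-element contributions:
11: 0
15: 0
18: 1
16: 0
23: 1
49: 3
52: 3
26: 1
44: 1
19: 0
Sum: 0 + 0 + 1 + 0 + 1 + 3 + 3 + 1 + 1 + 0 = 10

10 inversions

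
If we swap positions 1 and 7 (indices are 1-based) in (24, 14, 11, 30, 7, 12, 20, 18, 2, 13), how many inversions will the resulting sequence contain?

Positions 1 and 7 hold 24 and 20; after swapping, the array is [20, 14, 11, 30, 7, 12, 24, 18, 2, 13].
Sweep left to right; for each value list the smaller values that follow it:
20: 7
14: 5
11: 2
30: 6
7: 1
12: 1
24: 3
18: 2
2: 0
13: 0
Sum: 7 + 5 + 2 + 6 + 1 + 1 + 3 + 2 + 0 + 0 = 27

27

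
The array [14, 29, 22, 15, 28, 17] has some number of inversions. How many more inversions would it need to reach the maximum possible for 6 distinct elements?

Maximum inversions for 6 distinct elements is C(6, 2) = 6·5/2 = 15.
Current inversions — for each element, count later smaller elements:
14: 0
29: 4
22: 2
15: 0
28: 1
17: 0
Current total: 0 + 4 + 2 + 0 + 1 + 0 = 7
Shortfall: 15 − 7 = 8

8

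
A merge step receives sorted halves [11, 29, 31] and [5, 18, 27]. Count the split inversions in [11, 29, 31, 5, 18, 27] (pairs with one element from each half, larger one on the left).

For each element r of the right run, count left-run elements greater than r:
r = 5: 11, 29, 31 → 3
r = 18: 29, 31 → 2
r = 27: 29, 31 → 2
Cross-inversions: 3 + 2 + 2 = 7

7 cross-inversions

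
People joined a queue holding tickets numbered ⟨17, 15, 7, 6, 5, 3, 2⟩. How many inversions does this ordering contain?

21

Sweep left to right; for each value list the smaller values that follow it:
17 → 15, 7, 6, 5, 3, 2 → 6
15 → 7, 6, 5, 3, 2 → 5
7 → 6, 5, 3, 2 → 4
6 → 5, 3, 2 → 3
5 → 3, 2 → 2
3 → 2 → 1
2 → none → 0
Sum: 6 + 5 + 4 + 3 + 2 + 1 + 0 = 21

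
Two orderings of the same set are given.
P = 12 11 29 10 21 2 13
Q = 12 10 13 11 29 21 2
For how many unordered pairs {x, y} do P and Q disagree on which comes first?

6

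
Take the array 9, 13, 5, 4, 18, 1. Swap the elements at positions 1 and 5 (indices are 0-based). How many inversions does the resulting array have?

Positions 1 and 5 hold 13 and 1; after swapping, the array is [9, 1, 5, 4, 18, 13].
Sweep left to right; for each value list the smaller values that follow it:
9: 3
1: 0
5: 1
4: 0
18: 1
13: 0
Sum: 3 + 0 + 1 + 0 + 1 + 0 = 5

5 inversions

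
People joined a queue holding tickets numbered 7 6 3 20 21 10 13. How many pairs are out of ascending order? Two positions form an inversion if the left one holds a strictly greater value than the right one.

Inversion pairs (indices are 1-based):
(1,2): 7 > 6
(1,3): 7 > 3
(2,3): 6 > 3
(4,6): 20 > 10
(4,7): 20 > 13
(5,6): 21 > 10
(5,7): 21 > 13
That's 7 pairs.

7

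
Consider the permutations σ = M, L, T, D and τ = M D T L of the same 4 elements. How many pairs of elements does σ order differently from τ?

Assign each item its position (1..4) in the first ordering, then rewrite the second ordering as that position sequence:
positions: M→1, L→2, T→3, D→4
second ordering as positions: [1, 4, 3, 2]
Discordant pairs = inversions in this position sequence.
1: 0
4: 3, 2 → 2
3: 2 → 1
2: 0
Total: 0 + 2 + 1 + 0 = 3

There are 3 discordant pairs.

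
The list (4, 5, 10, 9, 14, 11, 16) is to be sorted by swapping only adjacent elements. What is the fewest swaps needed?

2 adjacent swaps

Each adjacent swap fixes exactly one inversion, so the minimum swap count equals the number of inversions.
Count inversions — for each element, later elements that are smaller:
4: none → 0
5: none → 0
10: 9 → 1
9: none → 0
14: 11 → 1
11: none → 0
16: none → 0
Total inversions: 0 + 0 + 1 + 0 + 1 + 0 + 0 = 2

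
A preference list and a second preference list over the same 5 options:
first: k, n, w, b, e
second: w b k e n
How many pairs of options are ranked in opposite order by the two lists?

Pairs: 5

Assign each item its position (1..5) in the first ordering, then rewrite the second ordering as that position sequence:
positions: k→1, n→2, w→3, b→4, e→5
second ordering as positions: [3, 4, 1, 5, 2]
Discordant pairs = inversions in this position sequence.
3: 1, 2 → 2
4: 1, 2 → 2
1: 0
5: 2 → 1
2: 0
Total: 2 + 2 + 0 + 1 + 0 = 5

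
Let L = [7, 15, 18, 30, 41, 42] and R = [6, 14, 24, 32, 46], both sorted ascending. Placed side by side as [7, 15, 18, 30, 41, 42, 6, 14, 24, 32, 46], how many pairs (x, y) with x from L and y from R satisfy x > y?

16

Take each right-half value and tally the left-half values above it:
r = 6: 7, 15, 18, 30, 41, 42 → 6
r = 14: 15, 18, 30, 41, 42 → 5
r = 24: 30, 41, 42 → 3
r = 32: 41, 42 → 2
r = 46: none → 0
Cross-inversions: 6 + 5 + 3 + 2 + 0 = 16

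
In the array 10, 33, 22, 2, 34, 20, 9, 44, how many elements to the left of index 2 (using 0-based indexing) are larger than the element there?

1 such element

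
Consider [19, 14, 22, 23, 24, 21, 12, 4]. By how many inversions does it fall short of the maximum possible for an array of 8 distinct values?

Maximum inversions for 8 distinct elements is C(8, 2) = 8·7/2 = 28.
Current inversions — for each element, count later smaller elements:
19: 3
14: 2
22: 3
23: 3
24: 3
21: 2
12: 1
4: 0
Current total: 3 + 2 + 3 + 3 + 3 + 2 + 1 + 0 = 17
Shortfall: 28 − 17 = 11

11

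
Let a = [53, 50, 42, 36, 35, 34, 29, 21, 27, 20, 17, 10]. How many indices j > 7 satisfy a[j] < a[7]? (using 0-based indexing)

3

The element at index 7 is 21.
Elements after it: 27, 20, 17, 10
Those smaller than 21: 20, 17, 10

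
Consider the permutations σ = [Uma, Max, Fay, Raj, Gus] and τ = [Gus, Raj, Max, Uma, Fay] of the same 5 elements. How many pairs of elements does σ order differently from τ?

Assign each item its position (1..5) in the first ordering, then rewrite the second ordering as that position sequence:
positions: Uma→1, Max→2, Fay→3, Raj→4, Gus→5
second ordering as positions: [5, 4, 2, 1, 3]
Discordant pairs = inversions in this position sequence.
5: 4, 2, 1, 3 → 4
4: 2, 1, 3 → 3
2: 1 → 1
1: 0
3: 0
Total: 4 + 3 + 1 + 0 + 0 = 8

8 discordant pairs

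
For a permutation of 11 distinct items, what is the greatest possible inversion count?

A reversed (strictly descending) arrangement makes every pair an inversion, giving C(11, 2) inversions.
C(11, 2) = 11·10/2 = 55

55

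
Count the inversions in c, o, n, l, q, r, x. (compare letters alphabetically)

For each element, count later entries that are smaller:
c → none → 0
o → n, l → 2
n → l → 1
l → none → 0
q → none → 0
r → none → 0
x → none → 0
Sum: 0 + 2 + 1 + 0 + 0 + 0 + 0 = 3

3 out-of-order pairs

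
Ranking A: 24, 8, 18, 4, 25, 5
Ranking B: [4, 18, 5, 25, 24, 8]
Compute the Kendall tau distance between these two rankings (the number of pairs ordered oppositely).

Assign each item its position (1..6) in the first ordering, then rewrite the second ordering as that position sequence:
positions: 24→1, 8→2, 18→3, 4→4, 25→5, 5→6
second ordering as positions: [4, 3, 6, 5, 1, 2]
Discordant pairs = inversions in this position sequence.
4: 3, 1, 2 → 3
3: 1, 2 → 2
6: 5, 1, 2 → 3
5: 1, 2 → 2
1: 0
2: 0
Total: 3 + 2 + 3 + 2 + 0 + 0 = 10

10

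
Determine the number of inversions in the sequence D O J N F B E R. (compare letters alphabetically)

14

For each element, count later entries that are smaller:
D: 1
O: 5
J: 3
N: 3
F: 2
B: 0
E: 0
R: 0
Sum: 1 + 5 + 3 + 3 + 2 + 0 + 0 + 0 = 14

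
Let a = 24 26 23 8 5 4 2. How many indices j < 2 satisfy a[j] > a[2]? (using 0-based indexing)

2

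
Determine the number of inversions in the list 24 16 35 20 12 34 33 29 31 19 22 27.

34 inversions

Element-by-element contributions:
24 → 16, 20, 12, 19, 22 → 5
16 → 12 → 1
35 → 20, 12, 34, 33, 29, 31, 19, 22, 27 → 9
20 → 12, 19 → 2
12 → none → 0
34 → 33, 29, 31, 19, 22, 27 → 6
33 → 29, 31, 19, 22, 27 → 5
29 → 19, 22, 27 → 3
31 → 19, 22, 27 → 3
19 → none → 0
22 → none → 0
27 → none → 0
Sum: 5 + 1 + 9 + 2 + 0 + 6 + 5 + 3 + 3 + 0 + 0 + 0 = 34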